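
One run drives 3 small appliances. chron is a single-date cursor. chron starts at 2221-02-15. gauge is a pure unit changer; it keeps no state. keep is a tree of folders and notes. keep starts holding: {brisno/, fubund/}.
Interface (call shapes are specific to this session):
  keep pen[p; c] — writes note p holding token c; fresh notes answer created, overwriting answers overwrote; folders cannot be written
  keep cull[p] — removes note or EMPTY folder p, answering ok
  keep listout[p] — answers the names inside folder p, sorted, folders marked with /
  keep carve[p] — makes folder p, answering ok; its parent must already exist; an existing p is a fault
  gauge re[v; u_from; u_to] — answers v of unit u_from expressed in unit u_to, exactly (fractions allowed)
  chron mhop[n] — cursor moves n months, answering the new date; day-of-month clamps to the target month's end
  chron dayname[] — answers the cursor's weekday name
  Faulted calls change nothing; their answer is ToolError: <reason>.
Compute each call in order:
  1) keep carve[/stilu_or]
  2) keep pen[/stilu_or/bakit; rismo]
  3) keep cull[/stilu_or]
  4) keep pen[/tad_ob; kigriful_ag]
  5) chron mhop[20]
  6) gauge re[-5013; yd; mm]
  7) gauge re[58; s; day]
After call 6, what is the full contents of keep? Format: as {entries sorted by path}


% 1. keep carve(p=/stilu_or) == ok
% 2. keep pen(p=/stilu_or/bakit, c=rismo) == created
% 3. keep cull(p=/stilu_or) == ToolError: not empty
% 4. keep pen(p=/tad_ob, c=kigriful_ag) == created
% 5. chron mhop(n=20) == 2222-10-15
% 6. gauge re(v=-5013, u_from=yd, u_to=mm) == -22919436/5
% 7. gauge re(v=58, u_from=s, u_to=day) == 29/43200

Answer: {brisno/, fubund/, stilu_or/, stilu_or/bakit=rismo, tad_ob=kigriful_ag}


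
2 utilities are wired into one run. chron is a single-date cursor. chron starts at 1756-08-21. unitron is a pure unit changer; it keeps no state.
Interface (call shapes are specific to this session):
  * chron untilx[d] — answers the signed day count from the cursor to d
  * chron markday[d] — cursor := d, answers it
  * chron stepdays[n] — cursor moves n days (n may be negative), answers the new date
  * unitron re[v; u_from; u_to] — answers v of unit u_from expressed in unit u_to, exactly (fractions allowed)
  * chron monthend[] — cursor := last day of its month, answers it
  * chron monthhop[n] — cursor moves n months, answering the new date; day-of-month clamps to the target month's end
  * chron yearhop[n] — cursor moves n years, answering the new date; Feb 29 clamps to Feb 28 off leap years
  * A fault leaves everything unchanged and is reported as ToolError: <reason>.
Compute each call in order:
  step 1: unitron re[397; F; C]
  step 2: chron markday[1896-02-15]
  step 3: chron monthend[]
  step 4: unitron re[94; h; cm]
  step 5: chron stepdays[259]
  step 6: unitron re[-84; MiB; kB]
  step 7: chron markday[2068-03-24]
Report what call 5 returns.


> unitron re 397 F C
  1825/9
> chron markday 1896-02-15
  1896-02-15
> chron monthend
  1896-02-29
> unitron re 94 h cm
  ToolError: incompatible units
> chron stepdays 259
  1896-11-14
> unitron re -84 MiB kB
  -11010048/125
> chron markday 2068-03-24
  2068-03-24

Answer: 1896-11-14


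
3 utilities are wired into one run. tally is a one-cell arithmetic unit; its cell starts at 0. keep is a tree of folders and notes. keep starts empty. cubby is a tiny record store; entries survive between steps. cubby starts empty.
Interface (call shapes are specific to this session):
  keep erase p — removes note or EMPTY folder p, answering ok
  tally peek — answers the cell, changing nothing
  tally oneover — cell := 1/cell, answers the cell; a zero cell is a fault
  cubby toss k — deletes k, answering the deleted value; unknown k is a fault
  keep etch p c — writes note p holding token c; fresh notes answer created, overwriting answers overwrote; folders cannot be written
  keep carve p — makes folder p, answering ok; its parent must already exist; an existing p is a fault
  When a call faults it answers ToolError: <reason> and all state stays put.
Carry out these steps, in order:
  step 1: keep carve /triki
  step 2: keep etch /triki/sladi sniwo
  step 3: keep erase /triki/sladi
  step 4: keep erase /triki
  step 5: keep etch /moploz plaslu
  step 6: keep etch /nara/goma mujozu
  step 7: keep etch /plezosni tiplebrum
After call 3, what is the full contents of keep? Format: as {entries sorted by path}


Answer: {triki/}

Derivation:
~$ keep carve /triki
:: ok
~$ keep etch /triki/sladi sniwo
:: created
~$ keep erase /triki/sladi
:: ok
~$ keep erase /triki
:: ok
~$ keep etch /moploz plaslu
:: created
~$ keep etch /nara/goma mujozu
:: ToolError: no parent
~$ keep etch /plezosni tiplebrum
:: created


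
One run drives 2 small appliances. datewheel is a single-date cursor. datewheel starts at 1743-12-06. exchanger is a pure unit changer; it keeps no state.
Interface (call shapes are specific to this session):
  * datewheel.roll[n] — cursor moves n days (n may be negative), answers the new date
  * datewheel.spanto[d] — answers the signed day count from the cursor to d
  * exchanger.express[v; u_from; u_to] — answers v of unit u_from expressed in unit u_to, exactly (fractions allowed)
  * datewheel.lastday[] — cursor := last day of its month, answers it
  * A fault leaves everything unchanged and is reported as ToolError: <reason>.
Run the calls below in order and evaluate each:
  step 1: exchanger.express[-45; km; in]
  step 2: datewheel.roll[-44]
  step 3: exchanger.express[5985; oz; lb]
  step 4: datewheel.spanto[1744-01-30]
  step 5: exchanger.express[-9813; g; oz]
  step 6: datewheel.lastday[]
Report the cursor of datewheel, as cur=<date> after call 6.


Answer: cur=1743-10-31

Derivation:
·→ express(v=-45, u_from=km, u_to=in)
·← -225000000/127
·→ roll(n=-44)
·← 1743-10-23
·→ express(v=5985, u_from=oz, u_to=lb)
·← 5985/16
·→ spanto(d=1744-01-30)
·← 99
·→ express(v=-9813, u_from=g, u_to=oz)
·← -15700800000/45359237
·→ lastday()
·← 1743-10-31


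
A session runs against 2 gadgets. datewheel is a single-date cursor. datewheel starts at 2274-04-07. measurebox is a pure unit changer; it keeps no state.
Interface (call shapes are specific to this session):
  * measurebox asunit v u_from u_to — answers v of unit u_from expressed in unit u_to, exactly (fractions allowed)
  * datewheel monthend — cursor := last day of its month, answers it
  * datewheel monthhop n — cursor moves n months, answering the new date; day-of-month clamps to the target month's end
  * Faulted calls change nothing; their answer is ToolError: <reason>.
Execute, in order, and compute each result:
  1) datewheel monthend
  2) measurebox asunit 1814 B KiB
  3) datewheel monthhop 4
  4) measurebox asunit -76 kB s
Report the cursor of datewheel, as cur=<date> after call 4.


Answer: cur=2274-08-30

Derivation:
% datewheel monthend() -> 2274-04-30
% measurebox asunit(v=1814, u_from=B, u_to=KiB) -> 907/512
% datewheel monthhop(n=4) -> 2274-08-30
% measurebox asunit(v=-76, u_from=kB, u_to=s) -> ToolError: incompatible units


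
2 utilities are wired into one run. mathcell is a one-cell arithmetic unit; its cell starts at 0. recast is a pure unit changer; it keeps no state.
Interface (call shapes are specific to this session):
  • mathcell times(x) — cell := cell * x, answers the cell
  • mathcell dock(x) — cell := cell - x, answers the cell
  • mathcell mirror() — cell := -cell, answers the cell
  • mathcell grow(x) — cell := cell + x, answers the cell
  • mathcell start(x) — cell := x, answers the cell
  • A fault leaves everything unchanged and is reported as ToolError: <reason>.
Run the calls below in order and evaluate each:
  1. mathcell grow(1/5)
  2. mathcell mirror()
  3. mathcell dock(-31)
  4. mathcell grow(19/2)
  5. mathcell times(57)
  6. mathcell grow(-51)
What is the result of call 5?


·→ mathcell grow(x=1/5)
·← 1/5
·→ mathcell mirror()
·← -1/5
·→ mathcell dock(x=-31)
·← 154/5
·→ mathcell grow(x=19/2)
·← 403/10
·→ mathcell times(x=57)
·← 22971/10
·→ mathcell grow(x=-51)
·← 22461/10

Answer: 22971/10


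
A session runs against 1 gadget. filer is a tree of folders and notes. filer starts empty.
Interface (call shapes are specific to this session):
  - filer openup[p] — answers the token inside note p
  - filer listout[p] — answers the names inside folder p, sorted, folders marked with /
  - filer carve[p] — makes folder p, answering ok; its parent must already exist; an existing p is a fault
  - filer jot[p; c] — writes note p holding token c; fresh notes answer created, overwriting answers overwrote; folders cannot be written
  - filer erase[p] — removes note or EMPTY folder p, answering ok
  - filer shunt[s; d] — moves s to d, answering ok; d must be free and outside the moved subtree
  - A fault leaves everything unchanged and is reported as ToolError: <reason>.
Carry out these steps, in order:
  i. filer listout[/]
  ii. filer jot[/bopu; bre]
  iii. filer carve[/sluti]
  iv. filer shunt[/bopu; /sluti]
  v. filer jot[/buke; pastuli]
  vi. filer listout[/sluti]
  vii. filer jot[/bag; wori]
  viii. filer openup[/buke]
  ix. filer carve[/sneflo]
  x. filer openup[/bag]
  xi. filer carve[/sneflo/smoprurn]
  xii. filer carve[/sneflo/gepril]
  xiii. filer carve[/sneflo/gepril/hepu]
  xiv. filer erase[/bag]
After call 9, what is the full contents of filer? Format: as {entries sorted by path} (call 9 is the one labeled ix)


==> filer listout(p: /)
<== []
==> filer jot(p: /bopu, c: bre)
<== created
==> filer carve(p: /sluti)
<== ok
==> filer shunt(s: /bopu, d: /sluti)
<== ToolError: exists
==> filer jot(p: /buke, c: pastuli)
<== created
==> filer listout(p: /sluti)
<== []
==> filer jot(p: /bag, c: wori)
<== created
==> filer openup(p: /buke)
<== pastuli
==> filer carve(p: /sneflo)
<== ok
==> filer openup(p: /bag)
<== wori
==> filer carve(p: /sneflo/smoprurn)
<== ok
==> filer carve(p: /sneflo/gepril)
<== ok
==> filer carve(p: /sneflo/gepril/hepu)
<== ok
==> filer erase(p: /bag)
<== ok

Answer: {bag=wori, bopu=bre, buke=pastuli, sluti/, sneflo/}


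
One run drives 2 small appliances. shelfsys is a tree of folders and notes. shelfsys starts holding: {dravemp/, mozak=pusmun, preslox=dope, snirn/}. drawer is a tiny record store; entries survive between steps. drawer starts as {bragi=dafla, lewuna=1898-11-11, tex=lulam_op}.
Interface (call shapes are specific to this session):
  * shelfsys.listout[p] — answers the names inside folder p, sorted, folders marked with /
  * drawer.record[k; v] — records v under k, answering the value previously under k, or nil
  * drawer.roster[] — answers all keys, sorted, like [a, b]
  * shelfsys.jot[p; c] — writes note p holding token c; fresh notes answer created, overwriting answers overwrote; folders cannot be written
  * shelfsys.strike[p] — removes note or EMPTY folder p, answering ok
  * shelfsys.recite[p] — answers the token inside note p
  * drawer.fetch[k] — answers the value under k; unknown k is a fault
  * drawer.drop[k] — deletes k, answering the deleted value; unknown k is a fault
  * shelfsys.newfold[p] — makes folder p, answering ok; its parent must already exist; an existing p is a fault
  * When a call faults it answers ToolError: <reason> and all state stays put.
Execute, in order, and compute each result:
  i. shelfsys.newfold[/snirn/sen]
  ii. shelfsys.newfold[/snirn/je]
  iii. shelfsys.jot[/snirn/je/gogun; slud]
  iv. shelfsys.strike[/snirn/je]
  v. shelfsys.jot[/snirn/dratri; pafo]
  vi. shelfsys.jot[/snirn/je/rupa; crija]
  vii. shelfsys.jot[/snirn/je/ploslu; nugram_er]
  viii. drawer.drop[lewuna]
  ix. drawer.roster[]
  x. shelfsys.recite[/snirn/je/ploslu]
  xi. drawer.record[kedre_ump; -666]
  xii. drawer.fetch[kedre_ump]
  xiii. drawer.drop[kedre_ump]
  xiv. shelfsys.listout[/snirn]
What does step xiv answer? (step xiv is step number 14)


Answer: [dratri, je/, sen/]

Derivation:
$ shelfsys.newfold /snirn/sen
[out] ok
$ shelfsys.newfold /snirn/je
[out] ok
$ shelfsys.jot /snirn/je/gogun slud
[out] created
$ shelfsys.strike /snirn/je
[out] ToolError: not empty
$ shelfsys.jot /snirn/dratri pafo
[out] created
$ shelfsys.jot /snirn/je/rupa crija
[out] created
$ shelfsys.jot /snirn/je/ploslu nugram_er
[out] created
$ drawer.drop lewuna
[out] 1898-11-11
$ drawer.roster
[out] [bragi, tex]
$ shelfsys.recite /snirn/je/ploslu
[out] nugram_er
$ drawer.record kedre_ump -666
[out] nil
$ drawer.fetch kedre_ump
[out] -666
$ drawer.drop kedre_ump
[out] -666
$ shelfsys.listout /snirn
[out] [dratri, je/, sen/]


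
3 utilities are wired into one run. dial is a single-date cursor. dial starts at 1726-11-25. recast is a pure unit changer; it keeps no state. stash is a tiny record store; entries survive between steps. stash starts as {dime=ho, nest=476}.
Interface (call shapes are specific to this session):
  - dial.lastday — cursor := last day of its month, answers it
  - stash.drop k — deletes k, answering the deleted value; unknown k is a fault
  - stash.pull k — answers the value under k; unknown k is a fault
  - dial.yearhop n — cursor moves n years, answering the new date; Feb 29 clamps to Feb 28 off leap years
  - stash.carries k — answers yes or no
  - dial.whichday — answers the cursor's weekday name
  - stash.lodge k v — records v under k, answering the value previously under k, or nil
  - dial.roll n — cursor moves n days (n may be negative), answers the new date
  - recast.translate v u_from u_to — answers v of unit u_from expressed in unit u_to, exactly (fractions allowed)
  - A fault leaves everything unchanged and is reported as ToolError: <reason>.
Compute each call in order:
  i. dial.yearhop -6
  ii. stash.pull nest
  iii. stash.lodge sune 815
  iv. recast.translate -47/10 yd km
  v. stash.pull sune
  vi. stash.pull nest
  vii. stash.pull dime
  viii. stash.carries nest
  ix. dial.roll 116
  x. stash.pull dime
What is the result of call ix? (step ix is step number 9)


Answer: 1721-03-21

Derivation:
Now I run yearhop(n='-6'), giving 1720-11-25.
Then pull(k='nest'), and see 476.
I invoke lodge(k='sune', v='815'), and see nil.
I try translate(v='-47/10', u_from='yd', u_to='km'), and see -53721/12500000.
Now I run pull(k='sune'), and observe 815.
Then pull(k='nest'), — result: 476.
I run pull(k='dime'), yielding ho.
Then carries(k='nest'), — result: yes.
Using roll(n='116'): 1721-03-21.
Calling pull(k='dime'): ho.


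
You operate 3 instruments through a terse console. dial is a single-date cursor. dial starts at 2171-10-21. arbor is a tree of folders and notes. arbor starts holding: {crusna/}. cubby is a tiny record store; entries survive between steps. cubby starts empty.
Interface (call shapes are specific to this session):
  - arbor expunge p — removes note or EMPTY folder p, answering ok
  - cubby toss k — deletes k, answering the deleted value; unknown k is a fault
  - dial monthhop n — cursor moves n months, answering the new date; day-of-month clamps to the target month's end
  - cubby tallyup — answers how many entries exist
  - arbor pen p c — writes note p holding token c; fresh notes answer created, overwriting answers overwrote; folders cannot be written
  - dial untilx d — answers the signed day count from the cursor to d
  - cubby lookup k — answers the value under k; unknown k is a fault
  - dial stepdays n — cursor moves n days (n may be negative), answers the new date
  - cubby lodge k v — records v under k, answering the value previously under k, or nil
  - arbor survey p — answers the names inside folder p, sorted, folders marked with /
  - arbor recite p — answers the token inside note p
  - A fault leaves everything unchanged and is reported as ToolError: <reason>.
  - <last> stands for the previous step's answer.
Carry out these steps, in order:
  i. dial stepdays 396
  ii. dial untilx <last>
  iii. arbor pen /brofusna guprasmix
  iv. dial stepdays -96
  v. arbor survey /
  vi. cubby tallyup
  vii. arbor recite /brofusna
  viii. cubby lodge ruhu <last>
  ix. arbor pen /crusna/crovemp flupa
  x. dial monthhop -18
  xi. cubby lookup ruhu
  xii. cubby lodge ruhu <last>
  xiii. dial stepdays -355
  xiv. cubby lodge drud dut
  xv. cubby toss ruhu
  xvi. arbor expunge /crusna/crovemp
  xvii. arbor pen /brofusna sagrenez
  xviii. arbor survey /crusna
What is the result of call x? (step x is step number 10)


Answer: 2171-02-16

Derivation:
-- 1. dial stepdays(396) -> 2172-11-20
-- 2. dial untilx(<last>) -> 0
-- 3. arbor pen(/brofusna, guprasmix) -> created
-- 4. dial stepdays(-96) -> 2172-08-16
-- 5. arbor survey(/) -> [brofusna, crusna/]
-- 6. cubby tallyup() -> 0
-- 7. arbor recite(/brofusna) -> guprasmix
-- 8. cubby lodge(ruhu, <last>) -> nil
-- 9. arbor pen(/crusna/crovemp, flupa) -> created
-- 10. dial monthhop(-18) -> 2171-02-16
-- 11. cubby lookup(ruhu) -> guprasmix
-- 12. cubby lodge(ruhu, <last>) -> guprasmix
-- 13. dial stepdays(-355) -> 2170-02-26
-- 14. cubby lodge(drud, dut) -> nil
-- 15. cubby toss(ruhu) -> guprasmix
-- 16. arbor expunge(/crusna/crovemp) -> ok
-- 17. arbor pen(/brofusna, sagrenez) -> overwrote
-- 18. arbor survey(/crusna) -> []


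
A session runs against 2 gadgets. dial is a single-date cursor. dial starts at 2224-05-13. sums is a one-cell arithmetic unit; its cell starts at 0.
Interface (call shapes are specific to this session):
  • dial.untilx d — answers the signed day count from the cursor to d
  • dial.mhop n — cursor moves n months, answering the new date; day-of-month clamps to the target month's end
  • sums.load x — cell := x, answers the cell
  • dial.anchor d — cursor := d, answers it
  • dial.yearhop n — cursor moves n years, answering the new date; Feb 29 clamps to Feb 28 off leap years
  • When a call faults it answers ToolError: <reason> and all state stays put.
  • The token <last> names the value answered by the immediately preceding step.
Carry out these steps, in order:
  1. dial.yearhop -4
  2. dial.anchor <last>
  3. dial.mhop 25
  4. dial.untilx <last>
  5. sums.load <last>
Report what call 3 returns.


Answer: 2222-06-13

Derivation:
>>> yearhop n: -4
  2220-05-13
>>> anchor d: <last>
  2220-05-13
>>> mhop n: 25
  2222-06-13
>>> untilx d: <last>
  0
>>> load x: <last>
  0


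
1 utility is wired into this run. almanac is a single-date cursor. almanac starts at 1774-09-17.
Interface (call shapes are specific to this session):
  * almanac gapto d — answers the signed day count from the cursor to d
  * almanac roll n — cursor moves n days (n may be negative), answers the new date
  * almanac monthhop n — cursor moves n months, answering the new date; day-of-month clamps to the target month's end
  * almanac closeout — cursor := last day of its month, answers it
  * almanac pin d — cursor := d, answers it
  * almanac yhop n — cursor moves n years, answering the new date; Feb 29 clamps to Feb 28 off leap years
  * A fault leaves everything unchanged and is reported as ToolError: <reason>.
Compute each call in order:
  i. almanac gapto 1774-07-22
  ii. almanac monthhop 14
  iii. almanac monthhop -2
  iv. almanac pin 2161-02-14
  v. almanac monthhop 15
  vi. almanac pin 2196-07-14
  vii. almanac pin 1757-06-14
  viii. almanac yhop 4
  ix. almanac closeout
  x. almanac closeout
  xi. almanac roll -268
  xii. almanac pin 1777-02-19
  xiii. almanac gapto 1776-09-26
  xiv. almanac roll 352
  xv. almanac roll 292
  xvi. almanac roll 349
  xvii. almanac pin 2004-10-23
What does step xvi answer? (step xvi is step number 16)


Answer: 1779-11-09

Derivation:
// 1. almanac gapto(d='1774-07-22') -> -57
// 2. almanac monthhop(n='14') -> 1775-11-17
// 3. almanac monthhop(n='-2') -> 1775-09-17
// 4. almanac pin(d='2161-02-14') -> 2161-02-14
// 5. almanac monthhop(n='15') -> 2162-05-14
// 6. almanac pin(d='2196-07-14') -> 2196-07-14
// 7. almanac pin(d='1757-06-14') -> 1757-06-14
// 8. almanac yhop(n='4') -> 1761-06-14
// 9. almanac closeout() -> 1761-06-30
// 10. almanac closeout() -> 1761-06-30
// 11. almanac roll(n='-268') -> 1760-10-05
// 12. almanac pin(d='1777-02-19') -> 1777-02-19
// 13. almanac gapto(d='1776-09-26') -> -146
// 14. almanac roll(n='352') -> 1778-02-06
// 15. almanac roll(n='292') -> 1778-11-25
// 16. almanac roll(n='349') -> 1779-11-09
// 17. almanac pin(d='2004-10-23') -> 2004-10-23


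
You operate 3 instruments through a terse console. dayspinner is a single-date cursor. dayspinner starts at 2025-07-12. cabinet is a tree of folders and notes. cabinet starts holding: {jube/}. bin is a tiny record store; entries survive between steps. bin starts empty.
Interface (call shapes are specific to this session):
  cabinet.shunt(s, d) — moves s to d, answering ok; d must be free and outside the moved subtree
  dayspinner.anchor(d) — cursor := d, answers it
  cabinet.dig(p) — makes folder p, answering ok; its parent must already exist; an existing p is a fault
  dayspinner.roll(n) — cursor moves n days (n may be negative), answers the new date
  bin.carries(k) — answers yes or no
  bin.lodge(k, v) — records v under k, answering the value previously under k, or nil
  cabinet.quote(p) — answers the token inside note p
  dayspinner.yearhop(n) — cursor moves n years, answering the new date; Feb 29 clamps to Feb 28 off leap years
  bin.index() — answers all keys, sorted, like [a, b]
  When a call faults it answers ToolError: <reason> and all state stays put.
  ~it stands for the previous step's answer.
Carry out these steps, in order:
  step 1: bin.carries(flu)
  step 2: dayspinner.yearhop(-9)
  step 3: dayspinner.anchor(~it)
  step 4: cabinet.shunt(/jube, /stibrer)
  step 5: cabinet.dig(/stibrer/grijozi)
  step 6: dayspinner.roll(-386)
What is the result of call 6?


Calling carries with k→flu, and get no.
I call yearhop with n→-9, giving 2016-07-12.
Next I call anchor with d→~it, → 2016-07-12.
Using shunt with s→/jube, d→/stibrer: ok.
I use dig with p→/stibrer/grijozi, and observe ok.
I invoke roll with n→-386, giving 2015-06-22.

Answer: 2015-06-22


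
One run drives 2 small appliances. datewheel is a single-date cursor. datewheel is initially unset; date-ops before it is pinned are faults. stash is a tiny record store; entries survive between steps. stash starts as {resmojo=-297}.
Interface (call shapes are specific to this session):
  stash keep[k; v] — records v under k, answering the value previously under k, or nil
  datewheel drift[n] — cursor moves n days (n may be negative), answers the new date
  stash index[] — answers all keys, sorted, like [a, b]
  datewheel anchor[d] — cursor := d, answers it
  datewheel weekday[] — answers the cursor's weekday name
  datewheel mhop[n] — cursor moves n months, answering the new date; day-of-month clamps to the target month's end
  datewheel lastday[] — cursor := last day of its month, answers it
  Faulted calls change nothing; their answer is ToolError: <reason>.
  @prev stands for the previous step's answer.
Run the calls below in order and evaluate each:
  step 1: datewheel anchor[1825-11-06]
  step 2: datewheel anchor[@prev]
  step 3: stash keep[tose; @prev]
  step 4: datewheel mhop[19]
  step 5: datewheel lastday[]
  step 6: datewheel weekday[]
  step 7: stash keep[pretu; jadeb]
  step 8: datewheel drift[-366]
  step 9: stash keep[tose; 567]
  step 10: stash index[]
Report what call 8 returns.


Answer: 1826-06-29

Derivation:
>> datewheel anchor(d: 1825-11-06)
<< 1825-11-06
>> datewheel anchor(d: @prev)
<< 1825-11-06
>> stash keep(k: tose, v: @prev)
<< nil
>> datewheel mhop(n: 19)
<< 1827-06-06
>> datewheel lastday()
<< 1827-06-30
>> datewheel weekday()
<< Saturday
>> stash keep(k: pretu, v: jadeb)
<< nil
>> datewheel drift(n: -366)
<< 1826-06-29
>> stash keep(k: tose, v: 567)
<< 1825-11-06
>> stash index()
<< [pretu, resmojo, tose]


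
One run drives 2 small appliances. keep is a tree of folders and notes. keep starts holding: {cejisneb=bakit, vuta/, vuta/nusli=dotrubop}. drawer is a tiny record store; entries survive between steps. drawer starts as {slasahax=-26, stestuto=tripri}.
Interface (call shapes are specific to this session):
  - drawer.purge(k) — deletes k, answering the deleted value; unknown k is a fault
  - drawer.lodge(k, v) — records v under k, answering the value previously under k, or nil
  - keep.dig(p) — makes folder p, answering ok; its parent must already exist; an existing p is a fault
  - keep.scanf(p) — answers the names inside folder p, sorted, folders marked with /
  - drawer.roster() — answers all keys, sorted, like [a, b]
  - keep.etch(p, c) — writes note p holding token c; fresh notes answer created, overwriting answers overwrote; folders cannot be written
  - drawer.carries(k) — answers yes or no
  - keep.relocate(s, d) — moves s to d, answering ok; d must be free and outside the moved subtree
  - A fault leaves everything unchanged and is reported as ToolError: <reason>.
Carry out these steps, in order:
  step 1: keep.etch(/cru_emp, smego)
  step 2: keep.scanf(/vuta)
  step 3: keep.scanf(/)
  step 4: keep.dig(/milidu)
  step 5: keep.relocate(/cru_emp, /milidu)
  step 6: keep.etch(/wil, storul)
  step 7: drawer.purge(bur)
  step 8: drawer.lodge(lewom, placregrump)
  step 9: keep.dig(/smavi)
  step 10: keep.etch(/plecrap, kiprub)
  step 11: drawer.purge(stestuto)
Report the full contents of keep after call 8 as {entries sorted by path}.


==> keep.etch(/cru_emp, smego)
<== created
==> keep.scanf(/vuta)
<== [nusli]
==> keep.scanf(/)
<== [cejisneb, cru_emp, vuta/]
==> keep.dig(/milidu)
<== ok
==> keep.relocate(/cru_emp, /milidu)
<== ToolError: exists
==> keep.etch(/wil, storul)
<== created
==> drawer.purge(bur)
<== ToolError: no such key bur
==> drawer.lodge(lewom, placregrump)
<== nil
==> keep.dig(/smavi)
<== ok
==> keep.etch(/plecrap, kiprub)
<== created
==> drawer.purge(stestuto)
<== tripri

Answer: {cejisneb=bakit, cru_emp=smego, milidu/, vuta/, vuta/nusli=dotrubop, wil=storul}


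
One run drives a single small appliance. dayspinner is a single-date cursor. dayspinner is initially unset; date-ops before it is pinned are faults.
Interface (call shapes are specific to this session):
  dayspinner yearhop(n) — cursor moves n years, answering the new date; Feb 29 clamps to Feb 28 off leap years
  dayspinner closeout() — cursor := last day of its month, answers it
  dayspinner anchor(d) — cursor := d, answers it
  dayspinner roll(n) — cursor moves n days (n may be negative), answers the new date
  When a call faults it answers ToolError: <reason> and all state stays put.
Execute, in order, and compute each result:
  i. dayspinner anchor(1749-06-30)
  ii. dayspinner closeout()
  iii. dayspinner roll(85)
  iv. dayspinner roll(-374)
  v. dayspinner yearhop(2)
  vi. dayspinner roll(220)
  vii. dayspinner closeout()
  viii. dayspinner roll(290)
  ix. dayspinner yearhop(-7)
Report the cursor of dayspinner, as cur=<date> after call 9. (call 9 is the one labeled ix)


Answer: cur=1745-02-14

Derivation:
-- dayspinner anchor(d→1749-06-30) => 1749-06-30
-- dayspinner closeout() => 1749-06-30
-- dayspinner roll(n→85) => 1749-09-23
-- dayspinner roll(n→-374) => 1748-09-14
-- dayspinner yearhop(n→2) => 1750-09-14
-- dayspinner roll(n→220) => 1751-04-22
-- dayspinner closeout() => 1751-04-30
-- dayspinner roll(n→290) => 1752-02-14
-- dayspinner yearhop(n→-7) => 1745-02-14


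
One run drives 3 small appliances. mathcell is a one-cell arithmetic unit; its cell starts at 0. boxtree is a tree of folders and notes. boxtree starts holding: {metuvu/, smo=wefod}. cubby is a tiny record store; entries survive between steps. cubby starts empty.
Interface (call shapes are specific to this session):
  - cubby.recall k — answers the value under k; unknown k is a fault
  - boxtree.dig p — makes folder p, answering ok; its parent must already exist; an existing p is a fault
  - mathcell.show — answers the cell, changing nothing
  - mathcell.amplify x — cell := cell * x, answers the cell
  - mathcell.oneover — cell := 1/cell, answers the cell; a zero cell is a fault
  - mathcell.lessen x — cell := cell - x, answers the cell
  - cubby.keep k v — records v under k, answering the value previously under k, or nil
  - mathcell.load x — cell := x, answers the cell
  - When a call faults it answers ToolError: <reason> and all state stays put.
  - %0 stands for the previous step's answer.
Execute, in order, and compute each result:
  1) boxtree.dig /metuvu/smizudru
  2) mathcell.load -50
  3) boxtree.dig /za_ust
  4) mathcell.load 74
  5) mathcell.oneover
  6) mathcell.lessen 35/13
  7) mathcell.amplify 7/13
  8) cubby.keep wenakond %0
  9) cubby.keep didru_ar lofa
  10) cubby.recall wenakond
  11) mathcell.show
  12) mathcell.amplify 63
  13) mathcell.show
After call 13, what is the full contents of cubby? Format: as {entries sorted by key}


$ boxtree.dig p='/metuvu/smizudru'
[out] ok
$ mathcell.load x='-50'
[out] -50
$ boxtree.dig p='/za_ust'
[out] ok
$ mathcell.load x='74'
[out] 74
$ mathcell.oneover
[out] 1/74
$ mathcell.lessen x='35/13'
[out] -2577/962
$ mathcell.amplify x='7/13'
[out] -18039/12506
$ cubby.keep k='wenakond' v='%0'
[out] nil
$ cubby.keep k='didru_ar' v='lofa'
[out] nil
$ cubby.recall k='wenakond'
[out] -18039/12506
$ mathcell.show
[out] -18039/12506
$ mathcell.amplify x='63'
[out] -1136457/12506
$ mathcell.show
[out] -1136457/12506

Answer: {didru_ar=lofa, wenakond=-18039/12506}


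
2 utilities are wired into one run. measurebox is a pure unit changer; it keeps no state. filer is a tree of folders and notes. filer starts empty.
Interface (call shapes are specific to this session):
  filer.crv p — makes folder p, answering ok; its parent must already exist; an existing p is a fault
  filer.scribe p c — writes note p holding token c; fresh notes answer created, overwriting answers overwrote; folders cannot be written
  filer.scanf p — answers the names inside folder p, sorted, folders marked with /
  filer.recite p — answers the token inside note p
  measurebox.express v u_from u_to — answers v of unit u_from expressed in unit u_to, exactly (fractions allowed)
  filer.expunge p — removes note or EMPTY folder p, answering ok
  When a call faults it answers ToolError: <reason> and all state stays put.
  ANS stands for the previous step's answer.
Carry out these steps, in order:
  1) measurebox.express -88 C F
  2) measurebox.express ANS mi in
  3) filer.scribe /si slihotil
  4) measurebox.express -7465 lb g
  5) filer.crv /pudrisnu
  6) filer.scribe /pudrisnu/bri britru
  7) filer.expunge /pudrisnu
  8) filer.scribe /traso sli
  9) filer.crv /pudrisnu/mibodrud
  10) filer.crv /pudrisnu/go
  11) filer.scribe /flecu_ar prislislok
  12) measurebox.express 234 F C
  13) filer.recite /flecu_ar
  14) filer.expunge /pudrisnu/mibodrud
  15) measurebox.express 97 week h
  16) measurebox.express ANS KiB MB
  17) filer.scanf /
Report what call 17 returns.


Answer: [flecu_ar, pudrisnu/, si, traso]

Derivation:
==> measurebox.express(v=-88, u_from=C, u_to=F)
<== -632/5
==> measurebox.express(v=ANS, u_from=mi, u_to=in)
<== -8008704
==> filer.scribe(p=/si, c=slihotil)
<== created
==> measurebox.express(v=-7465, u_from=lb, u_to=g)
<== -67721340841/20000
==> filer.crv(p=/pudrisnu)
<== ok
==> filer.scribe(p=/pudrisnu/bri, c=britru)
<== created
==> filer.expunge(p=/pudrisnu)
<== ToolError: not empty
==> filer.scribe(p=/traso, c=sli)
<== created
==> filer.crv(p=/pudrisnu/mibodrud)
<== ok
==> filer.crv(p=/pudrisnu/go)
<== ok
==> filer.scribe(p=/flecu_ar, c=prislislok)
<== created
==> measurebox.express(v=234, u_from=F, u_to=C)
<== 1010/9
==> filer.recite(p=/flecu_ar)
<== prislislok
==> filer.expunge(p=/pudrisnu/mibodrud)
<== ok
==> measurebox.express(v=97, u_from=week, u_to=h)
<== 16296
==> measurebox.express(v=ANS, u_from=KiB, u_to=MB)
<== 260736/15625
==> filer.scanf(p=/)
<== [flecu_ar, pudrisnu/, si, traso]


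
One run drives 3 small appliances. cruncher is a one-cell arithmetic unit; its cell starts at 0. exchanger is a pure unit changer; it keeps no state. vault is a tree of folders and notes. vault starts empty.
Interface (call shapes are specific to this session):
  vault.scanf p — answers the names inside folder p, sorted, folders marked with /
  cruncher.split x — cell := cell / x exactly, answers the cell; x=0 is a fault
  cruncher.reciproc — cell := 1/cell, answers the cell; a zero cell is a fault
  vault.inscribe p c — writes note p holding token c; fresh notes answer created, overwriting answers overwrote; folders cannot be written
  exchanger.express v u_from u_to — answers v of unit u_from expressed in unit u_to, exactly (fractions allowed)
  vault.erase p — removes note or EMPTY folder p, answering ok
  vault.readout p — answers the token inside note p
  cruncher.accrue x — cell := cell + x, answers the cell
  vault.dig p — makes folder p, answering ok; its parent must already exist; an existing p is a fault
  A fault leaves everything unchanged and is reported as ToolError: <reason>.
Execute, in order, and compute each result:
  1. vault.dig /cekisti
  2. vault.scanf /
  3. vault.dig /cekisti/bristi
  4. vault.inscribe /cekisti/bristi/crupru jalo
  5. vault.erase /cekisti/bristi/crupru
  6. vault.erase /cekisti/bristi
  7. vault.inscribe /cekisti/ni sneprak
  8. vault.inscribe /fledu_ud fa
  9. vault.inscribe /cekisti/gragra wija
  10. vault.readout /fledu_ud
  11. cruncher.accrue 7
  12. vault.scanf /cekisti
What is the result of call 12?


// 1. vault.dig(/cekisti) : ok
// 2. vault.scanf(/) : [cekisti/]
// 3. vault.dig(/cekisti/bristi) : ok
// 4. vault.inscribe(/cekisti/bristi/crupru, jalo) : created
// 5. vault.erase(/cekisti/bristi/crupru) : ok
// 6. vault.erase(/cekisti/bristi) : ok
// 7. vault.inscribe(/cekisti/ni, sneprak) : created
// 8. vault.inscribe(/fledu_ud, fa) : created
// 9. vault.inscribe(/cekisti/gragra, wija) : created
// 10. vault.readout(/fledu_ud) : fa
// 11. cruncher.accrue(7) : 7
// 12. vault.scanf(/cekisti) : [gragra, ni]

Answer: [gragra, ni]


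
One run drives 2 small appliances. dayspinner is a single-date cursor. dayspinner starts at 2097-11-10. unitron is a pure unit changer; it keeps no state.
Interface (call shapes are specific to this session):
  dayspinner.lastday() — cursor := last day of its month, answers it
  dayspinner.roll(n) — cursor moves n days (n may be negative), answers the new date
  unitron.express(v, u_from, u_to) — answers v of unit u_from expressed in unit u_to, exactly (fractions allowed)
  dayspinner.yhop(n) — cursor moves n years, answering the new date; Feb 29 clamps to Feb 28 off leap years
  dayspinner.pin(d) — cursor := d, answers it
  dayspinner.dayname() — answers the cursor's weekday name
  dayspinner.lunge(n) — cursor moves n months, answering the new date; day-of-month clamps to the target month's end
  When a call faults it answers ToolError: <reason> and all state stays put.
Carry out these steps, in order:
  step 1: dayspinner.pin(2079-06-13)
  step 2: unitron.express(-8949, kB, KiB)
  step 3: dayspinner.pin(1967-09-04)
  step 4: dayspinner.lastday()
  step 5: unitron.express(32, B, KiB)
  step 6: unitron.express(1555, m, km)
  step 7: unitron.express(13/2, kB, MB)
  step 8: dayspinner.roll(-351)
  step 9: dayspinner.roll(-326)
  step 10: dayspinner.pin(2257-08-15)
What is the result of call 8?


! 1. pin(d='2079-06-13') : 2079-06-13
! 2. express(v='-8949', u_from='kB', u_to='KiB') : -1118625/128
! 3. pin(d='1967-09-04') : 1967-09-04
! 4. lastday() : 1967-09-30
! 5. express(v='32', u_from='B', u_to='KiB') : 1/32
! 6. express(v='1555', u_from='m', u_to='km') : 311/200
! 7. express(v='13/2', u_from='kB', u_to='MB') : 13/2000
! 8. roll(n='-351') : 1966-10-14
! 9. roll(n='-326') : 1965-11-22
! 10. pin(d='2257-08-15') : 2257-08-15

Answer: 1966-10-14


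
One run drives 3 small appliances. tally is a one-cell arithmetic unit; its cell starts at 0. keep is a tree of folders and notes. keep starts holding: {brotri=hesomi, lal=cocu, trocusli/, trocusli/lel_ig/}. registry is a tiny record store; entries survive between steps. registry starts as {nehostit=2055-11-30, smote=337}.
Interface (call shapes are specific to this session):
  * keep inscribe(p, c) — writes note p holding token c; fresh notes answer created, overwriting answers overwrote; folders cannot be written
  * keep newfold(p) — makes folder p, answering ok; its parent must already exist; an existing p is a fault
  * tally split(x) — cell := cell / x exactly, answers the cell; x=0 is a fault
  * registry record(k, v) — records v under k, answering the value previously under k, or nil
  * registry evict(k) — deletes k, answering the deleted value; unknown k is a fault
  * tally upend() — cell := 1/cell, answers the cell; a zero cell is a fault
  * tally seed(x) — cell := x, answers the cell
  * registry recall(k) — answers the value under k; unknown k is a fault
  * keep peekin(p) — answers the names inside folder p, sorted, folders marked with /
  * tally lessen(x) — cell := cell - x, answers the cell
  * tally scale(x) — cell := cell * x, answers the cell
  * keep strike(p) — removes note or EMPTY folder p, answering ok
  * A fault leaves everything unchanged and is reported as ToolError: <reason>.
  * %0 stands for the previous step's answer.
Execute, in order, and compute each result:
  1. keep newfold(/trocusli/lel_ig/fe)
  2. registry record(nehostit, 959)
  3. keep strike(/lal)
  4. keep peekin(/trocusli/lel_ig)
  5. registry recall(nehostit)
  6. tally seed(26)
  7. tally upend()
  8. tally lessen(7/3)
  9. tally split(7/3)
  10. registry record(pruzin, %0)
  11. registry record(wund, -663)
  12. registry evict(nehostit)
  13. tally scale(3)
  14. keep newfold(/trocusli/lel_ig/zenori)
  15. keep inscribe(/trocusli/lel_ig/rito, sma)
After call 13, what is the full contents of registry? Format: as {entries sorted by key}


Answer: {pruzin=-179/182, smote=337, wund=-663}

Derivation:
! 1. keep newfold(p: /trocusli/lel_ig/fe) -> ok
! 2. registry record(k: nehostit, v: 959) -> 2055-11-30
! 3. keep strike(p: /lal) -> ok
! 4. keep peekin(p: /trocusli/lel_ig) -> [fe/]
! 5. registry recall(k: nehostit) -> 959
! 6. tally seed(x: 26) -> 26
! 7. tally upend() -> 1/26
! 8. tally lessen(x: 7/3) -> -179/78
! 9. tally split(x: 7/3) -> -179/182
! 10. registry record(k: pruzin, v: %0) -> nil
! 11. registry record(k: wund, v: -663) -> nil
! 12. registry evict(k: nehostit) -> 959
! 13. tally scale(x: 3) -> -537/182
! 14. keep newfold(p: /trocusli/lel_ig/zenori) -> ok
! 15. keep inscribe(p: /trocusli/lel_ig/rito, c: sma) -> created


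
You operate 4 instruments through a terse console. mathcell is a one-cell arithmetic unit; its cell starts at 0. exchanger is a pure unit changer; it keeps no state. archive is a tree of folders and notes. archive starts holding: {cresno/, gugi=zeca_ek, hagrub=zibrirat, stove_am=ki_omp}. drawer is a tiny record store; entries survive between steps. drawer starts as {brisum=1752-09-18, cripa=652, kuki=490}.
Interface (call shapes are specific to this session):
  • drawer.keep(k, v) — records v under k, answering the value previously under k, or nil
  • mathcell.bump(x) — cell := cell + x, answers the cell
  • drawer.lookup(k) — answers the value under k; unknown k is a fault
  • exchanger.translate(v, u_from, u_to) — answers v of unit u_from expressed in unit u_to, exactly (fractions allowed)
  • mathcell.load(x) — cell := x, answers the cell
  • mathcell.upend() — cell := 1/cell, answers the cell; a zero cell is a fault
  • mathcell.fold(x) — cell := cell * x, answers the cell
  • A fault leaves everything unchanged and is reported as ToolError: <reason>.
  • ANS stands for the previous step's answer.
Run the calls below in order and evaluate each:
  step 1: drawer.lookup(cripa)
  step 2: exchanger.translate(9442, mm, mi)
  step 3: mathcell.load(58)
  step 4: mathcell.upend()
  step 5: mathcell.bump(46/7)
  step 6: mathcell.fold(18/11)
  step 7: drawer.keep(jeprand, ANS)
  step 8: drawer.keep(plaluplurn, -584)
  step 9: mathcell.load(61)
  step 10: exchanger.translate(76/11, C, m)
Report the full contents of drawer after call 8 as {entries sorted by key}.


Answer: {brisum=1752-09-18, cripa=652, jeprand=24075/2233, kuki=490, plaluplurn=-584}

Derivation:
! 1. lookup(k→cripa) => 652
! 2. translate(v→9442, u_from→mm, u_to→mi) => 4721/804672
! 3. load(x→58) => 58
! 4. upend() => 1/58
! 5. bump(x→46/7) => 2675/406
! 6. fold(x→18/11) => 24075/2233
! 7. keep(k→jeprand, v→ANS) => nil
! 8. keep(k→plaluplurn, v→-584) => nil
! 9. load(x→61) => 61
! 10. translate(v→76/11, u_from→C, u_to→m) => ToolError: incompatible units
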